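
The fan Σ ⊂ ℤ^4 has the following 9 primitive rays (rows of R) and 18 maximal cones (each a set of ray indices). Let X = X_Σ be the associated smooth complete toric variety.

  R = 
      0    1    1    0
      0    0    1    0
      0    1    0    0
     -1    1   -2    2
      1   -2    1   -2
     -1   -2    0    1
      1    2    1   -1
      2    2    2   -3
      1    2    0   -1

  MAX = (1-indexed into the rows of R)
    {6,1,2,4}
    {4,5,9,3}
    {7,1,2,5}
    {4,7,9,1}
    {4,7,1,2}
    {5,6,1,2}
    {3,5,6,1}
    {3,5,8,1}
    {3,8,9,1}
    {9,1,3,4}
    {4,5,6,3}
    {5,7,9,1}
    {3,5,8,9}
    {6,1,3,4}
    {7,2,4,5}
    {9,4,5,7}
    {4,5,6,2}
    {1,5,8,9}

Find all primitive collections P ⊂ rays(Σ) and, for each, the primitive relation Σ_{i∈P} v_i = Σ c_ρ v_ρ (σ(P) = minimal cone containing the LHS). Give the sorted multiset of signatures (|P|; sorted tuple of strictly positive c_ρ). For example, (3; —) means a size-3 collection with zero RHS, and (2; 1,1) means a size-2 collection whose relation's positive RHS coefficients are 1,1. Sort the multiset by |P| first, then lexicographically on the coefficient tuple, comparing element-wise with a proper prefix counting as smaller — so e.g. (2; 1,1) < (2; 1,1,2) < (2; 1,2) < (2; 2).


The 11 primitive collections of Σ (r=9, n=4):

  {6,9}:  v_{6} + v_{9} = 0  ⟹  sig = (2; —)
  {2,3}:  v_{2} + v_{3} = v_{1}  ⟹  sig = (2; 1)
  {2,9}:  v_{2} + v_{9} = v_{7}  ⟹  sig = (2; 1)
  {6,7}:  v_{6} + v_{7} = v_{2}  ⟹  sig = (2; 1)
  {3,7}:  v_{3} + v_{7} = v_{1} + v_{9}  ⟹  sig = (2; 1,1)
  {4,8}:  v_{4} + v_{8} = v_{3} + v_{9}  ⟹  sig = (2; 1,1)
  {6,8}:  v_{6} + v_{8} = v_{1} + v_{3} + v_{5}  ⟹  sig = (2; 1,1,1)
  {2,8}:  v_{2} + v_{8} = 2·v_{1} + v_{5} + v_{9}  ⟹  sig = (2; 1,1,2)
  {7,8}:  v_{7} + v_{8} = 2·v_{1} + v_{5} + 2·v_{9}  ⟹  sig = (2; 1,2,2)
  {1,4,5}:  v_{1} + v_{4} + v_{5} = 0  ⟹  sig = (3; —)
  {1,3,5,9}:  v_{1} + v_{3} + v_{5} + v_{9} = v_{8}  ⟹  sig = (4; 1)

Hence PRS(X_Σ) =
    (2; —)
    (2; 1)
    (2; 1)
    (2; 1)
    (2; 1,1)
    (2; 1,1)
    (2; 1,1,1)
    (2; 1,1,2)
    (2; 1,2,2)
    (3; —)
    (4; 1)


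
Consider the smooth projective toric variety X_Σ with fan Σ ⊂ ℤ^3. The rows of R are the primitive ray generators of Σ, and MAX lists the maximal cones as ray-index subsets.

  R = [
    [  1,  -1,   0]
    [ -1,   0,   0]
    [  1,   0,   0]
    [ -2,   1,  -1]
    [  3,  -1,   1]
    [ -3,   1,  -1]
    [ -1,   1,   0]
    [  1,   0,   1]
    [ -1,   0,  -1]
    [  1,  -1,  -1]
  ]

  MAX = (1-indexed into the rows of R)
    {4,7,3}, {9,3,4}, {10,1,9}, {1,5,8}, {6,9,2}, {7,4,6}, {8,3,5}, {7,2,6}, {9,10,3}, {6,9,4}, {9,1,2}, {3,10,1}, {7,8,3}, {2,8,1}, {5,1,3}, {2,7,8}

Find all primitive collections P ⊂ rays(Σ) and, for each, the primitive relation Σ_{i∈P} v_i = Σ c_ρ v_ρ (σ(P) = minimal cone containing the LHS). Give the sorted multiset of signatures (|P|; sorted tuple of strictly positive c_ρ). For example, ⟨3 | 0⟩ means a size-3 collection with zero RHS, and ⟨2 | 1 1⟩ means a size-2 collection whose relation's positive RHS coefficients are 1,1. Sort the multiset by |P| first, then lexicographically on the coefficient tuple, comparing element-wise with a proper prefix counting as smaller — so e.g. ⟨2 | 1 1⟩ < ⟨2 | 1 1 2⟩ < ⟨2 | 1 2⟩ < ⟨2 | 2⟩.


23 minimal non-faces of Δ(Σ) (on 10 rays):

  P = {1,7}:  v_{1} + v_{7} = 0  so sig = ⟨2 | 0⟩
  P = {2,3}:  v_{2} + v_{3} = 0  so sig = ⟨2 | 0⟩
  P = {5,6}:  v_{5} + v_{6} = 0  so sig = ⟨2 | 0⟩
  P = {8,9}:  v_{8} + v_{9} = 0  so sig = ⟨2 | 0⟩
  P = {1,4}:  v_{1} + v_{4} = v_{9}  so sig = ⟨2 | 1⟩
  P = {2,4}:  v_{2} + v_{4} = v_{6}  so sig = ⟨2 | 1⟩
  P = {3,6}:  v_{3} + v_{6} = v_{4}  so sig = ⟨2 | 1⟩
  P = {4,5}:  v_{4} + v_{5} = v_{3}  so sig = ⟨2 | 1⟩
  P = {4,8}:  v_{4} + v_{8} = v_{7}  so sig = ⟨2 | 1⟩
  P = {7,9}:  v_{7} + v_{9} = v_{4}  so sig = ⟨2 | 1⟩
  P = {1,6}:  v_{1} + v_{6} = v_{2} + v_{9}  so sig = ⟨2 | 1 1⟩
  P = {2,5}:  v_{2} + v_{5} = v_{1} + v_{8}  so sig = ⟨2 | 1 1⟩
  P = {2,10}:  v_{2} + v_{10} = v_{1} + v_{9}  so sig = ⟨2 | 1 1⟩
  P = {5,7}:  v_{5} + v_{7} = v_{3} + v_{8}  so sig = ⟨2 | 1 1⟩
  P = {5,9}:  v_{5} + v_{9} = v_{1} + v_{3}  so sig = ⟨2 | 1 1⟩
  P = {6,8}:  v_{6} + v_{8} = v_{2} + v_{7}  so sig = ⟨2 | 1 1⟩
  P = {7,10}:  v_{7} + v_{10} = v_{3} + v_{9}  so sig = ⟨2 | 1 1⟩
  P = {8,10}:  v_{8} + v_{10} = v_{1} + v_{3}  so sig = ⟨2 | 1 1⟩
  P = {4,10}:  v_{4} + v_{10} = v_{3} + 2·v_{9}  so sig = ⟨2 | 1 2⟩
  P = {6,10}:  v_{6} + v_{10} = 2·v_{9}  so sig = ⟨2 | 2⟩
  P = {5,10}:  v_{5} + v_{10} = 2·v_{1} + 2·v_{3}  so sig = ⟨2 | 2 2⟩
  P = {1,3,8}:  v_{1} + v_{3} + v_{8} = v_{5}  so sig = ⟨3 | 1⟩
  P = {1,3,9}:  v_{1} + v_{3} + v_{9} = v_{10}  so sig = ⟨3 | 1⟩

so the primitive-relation signature multiset is
{ ⟨2 | 0⟩ ×4,  ⟨2 | 1⟩ ×6,  ⟨2 | 1 1⟩ ×8,  ⟨2 | 1 2⟩,  ⟨2 | 2⟩,  ⟨2 | 2 2⟩,  ⟨3 | 1⟩ ×2 }


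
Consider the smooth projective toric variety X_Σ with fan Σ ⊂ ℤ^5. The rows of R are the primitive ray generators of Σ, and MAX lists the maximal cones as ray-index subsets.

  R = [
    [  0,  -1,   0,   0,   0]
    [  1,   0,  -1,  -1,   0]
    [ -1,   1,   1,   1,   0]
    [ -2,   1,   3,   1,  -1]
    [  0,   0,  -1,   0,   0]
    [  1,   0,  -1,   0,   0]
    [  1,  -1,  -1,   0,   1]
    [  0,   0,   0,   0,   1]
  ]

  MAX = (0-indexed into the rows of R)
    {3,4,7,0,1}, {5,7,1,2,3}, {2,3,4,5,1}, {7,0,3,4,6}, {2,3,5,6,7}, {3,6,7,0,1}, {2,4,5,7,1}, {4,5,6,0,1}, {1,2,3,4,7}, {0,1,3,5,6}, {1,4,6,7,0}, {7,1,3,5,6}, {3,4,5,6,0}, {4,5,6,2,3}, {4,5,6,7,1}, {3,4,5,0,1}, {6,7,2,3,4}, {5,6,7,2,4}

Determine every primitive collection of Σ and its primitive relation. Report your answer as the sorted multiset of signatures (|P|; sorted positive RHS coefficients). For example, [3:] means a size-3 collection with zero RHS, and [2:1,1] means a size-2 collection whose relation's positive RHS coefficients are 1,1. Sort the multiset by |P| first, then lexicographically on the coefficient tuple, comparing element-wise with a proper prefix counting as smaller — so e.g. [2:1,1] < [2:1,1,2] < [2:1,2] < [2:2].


|primitive collections| = 5. Relations:

  {0,2}:  v_{0} + v_{2} = v_{3} + v_{4} + v_{6}  ⟹  sig = [2:1,1,1]
  {0,5,7}:  v_{0} + v_{5} + v_{7} = v_{6}  ⟹  sig = [3:1]
  {1,2,6}:  v_{1} + v_{2} + v_{6} = v_{5} + v_{7}  ⟹  sig = [3:1,1]
  {1,3,4,6}:  v_{1} + v_{3} + v_{4} + v_{6} = 0  ⟹  sig = [4:]
  {3,4,5,7}:  v_{3} + v_{4} + v_{5} + v_{7} = v_{2}  ⟹  sig = [4:1]

Hence PRS(X_Σ) =
    [2:1,1,1]
    [3:1]
    [3:1,1]
    [4:]
    [4:1]


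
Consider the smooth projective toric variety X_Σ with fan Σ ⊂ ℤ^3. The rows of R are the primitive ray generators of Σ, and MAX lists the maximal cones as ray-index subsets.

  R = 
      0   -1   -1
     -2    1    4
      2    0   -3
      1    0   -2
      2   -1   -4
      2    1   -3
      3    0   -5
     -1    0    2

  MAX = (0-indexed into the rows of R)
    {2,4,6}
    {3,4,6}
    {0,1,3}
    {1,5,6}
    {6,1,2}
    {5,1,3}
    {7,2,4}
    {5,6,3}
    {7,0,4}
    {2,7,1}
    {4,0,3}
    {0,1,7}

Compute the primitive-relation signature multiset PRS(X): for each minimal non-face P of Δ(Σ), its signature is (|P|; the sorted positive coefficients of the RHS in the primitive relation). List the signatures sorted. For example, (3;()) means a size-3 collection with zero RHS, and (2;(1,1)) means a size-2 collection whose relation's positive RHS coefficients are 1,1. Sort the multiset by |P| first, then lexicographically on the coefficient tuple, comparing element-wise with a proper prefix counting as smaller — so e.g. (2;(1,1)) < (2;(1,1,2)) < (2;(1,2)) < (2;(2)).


11 minimal non-faces of Δ(Σ) (on 8 rays):

  • {1,4}:  v_{1} + v_{4} = 0 ; sig = (2;())
  • {3,7}:  v_{3} + v_{7} = 0 ; sig = (2;())
  • {0,2}:  v_{0} + v_{2} = v_{4} ; sig = (2;(1))
  • {2,3}:  v_{2} + v_{3} = v_{6} ; sig = (2;(1))
  • {6,7}:  v_{6} + v_{7} = v_{2} ; sig = (2;(1))
  • {0,6}:  v_{0} + v_{6} = v_{3} + v_{4} ; sig = (2;(1,1))
  • {4,5}:  v_{4} + v_{5} = v_{3} + v_{6} ; sig = (2;(1,1))
  • {5,7}:  v_{5} + v_{7} = v_{1} + v_{6} ; sig = (2;(1,1))
  • {2,5}:  v_{2} + v_{5} = v_{1} + 2·v_{6} ; sig = (2;(1,2))
  • {0,5}:  v_{0} + v_{5} = 2·v_{3} ; sig = (2;(2))
  • {1,3,6}:  v_{1} + v_{3} + v_{6} = v_{5} ; sig = (3;(1))

Sorted signature multiset PRS(X):
    |P|=2: 10 collections, coeffs (), (), (1), (1), (1), (1,1), (1,1), (1,1), (1,2), (2)
    |P|=3: 1 collection, coeffs (1)


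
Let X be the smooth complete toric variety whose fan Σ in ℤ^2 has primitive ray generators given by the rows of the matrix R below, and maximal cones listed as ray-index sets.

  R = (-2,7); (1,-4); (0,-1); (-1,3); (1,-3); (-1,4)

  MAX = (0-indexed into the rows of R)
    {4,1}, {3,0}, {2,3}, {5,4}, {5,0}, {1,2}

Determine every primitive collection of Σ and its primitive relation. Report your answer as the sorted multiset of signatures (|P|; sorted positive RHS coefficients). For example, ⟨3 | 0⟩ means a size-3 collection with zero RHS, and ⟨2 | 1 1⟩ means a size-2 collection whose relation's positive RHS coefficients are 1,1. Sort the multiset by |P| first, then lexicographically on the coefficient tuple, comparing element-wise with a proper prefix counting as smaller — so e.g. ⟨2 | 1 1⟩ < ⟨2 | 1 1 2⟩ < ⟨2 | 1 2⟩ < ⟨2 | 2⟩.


|primitive collections| = 9. Relations:

  P = {1,5}:  v_{1} + v_{5} = 0 — sig = ⟨2 | 0⟩
  P = {3,4}:  v_{3} + v_{4} = 0 — sig = ⟨2 | 0⟩
  P = {0,1}:  v_{0} + v_{1} = v_{3} — sig = ⟨2 | 1⟩
  P = {0,4}:  v_{0} + v_{4} = v_{5} — sig = ⟨2 | 1⟩
  P = {1,3}:  v_{1} + v_{3} = v_{2} — sig = ⟨2 | 1⟩
  P = {2,4}:  v_{2} + v_{4} = v_{1} — sig = ⟨2 | 1⟩
  P = {2,5}:  v_{2} + v_{5} = v_{3} — sig = ⟨2 | 1⟩
  P = {3,5}:  v_{3} + v_{5} = v_{0} — sig = ⟨2 | 1⟩
  P = {0,2}:  v_{0} + v_{2} = 2·v_{3} — sig = ⟨2 | 2⟩

so the primitive-relation signature multiset is
    ⟨2 | 0⟩
    ⟨2 | 0⟩
    ⟨2 | 1⟩
    ⟨2 | 1⟩
    ⟨2 | 1⟩
    ⟨2 | 1⟩
    ⟨2 | 1⟩
    ⟨2 | 1⟩
    ⟨2 | 2⟩


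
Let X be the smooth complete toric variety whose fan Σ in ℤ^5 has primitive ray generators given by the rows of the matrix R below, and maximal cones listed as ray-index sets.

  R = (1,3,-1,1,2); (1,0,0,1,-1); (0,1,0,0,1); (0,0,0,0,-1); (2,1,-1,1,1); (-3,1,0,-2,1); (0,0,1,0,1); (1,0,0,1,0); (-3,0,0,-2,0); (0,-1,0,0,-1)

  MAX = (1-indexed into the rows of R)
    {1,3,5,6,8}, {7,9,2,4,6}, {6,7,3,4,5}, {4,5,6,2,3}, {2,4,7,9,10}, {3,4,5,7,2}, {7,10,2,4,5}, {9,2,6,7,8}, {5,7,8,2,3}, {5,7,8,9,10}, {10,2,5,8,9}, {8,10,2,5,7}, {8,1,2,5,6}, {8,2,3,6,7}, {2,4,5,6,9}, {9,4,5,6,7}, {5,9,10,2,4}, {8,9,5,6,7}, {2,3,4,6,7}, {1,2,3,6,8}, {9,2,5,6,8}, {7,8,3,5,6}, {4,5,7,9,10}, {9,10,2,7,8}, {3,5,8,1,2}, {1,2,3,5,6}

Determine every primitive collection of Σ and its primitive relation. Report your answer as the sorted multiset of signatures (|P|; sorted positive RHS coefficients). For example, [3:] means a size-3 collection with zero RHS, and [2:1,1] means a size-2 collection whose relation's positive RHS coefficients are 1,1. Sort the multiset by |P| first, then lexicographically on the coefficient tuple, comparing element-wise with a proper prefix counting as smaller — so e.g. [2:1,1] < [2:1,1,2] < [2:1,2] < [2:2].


11 collections generate NE(X_Σ); each relation:

  {3,10}:  v_{3} + v_{10} = 0 ; sig = [2:]
  {3,9}:  v_{3} + v_{9} = v_{6} ; sig = [2:1]
  {4,8}:  v_{4} + v_{8} = v_{2} ; sig = [2:1]
  {6,10}:  v_{6} + v_{10} = v_{9} ; sig = [2:1]
  {1,10}:  v_{1} + v_{10} = v_{2} + v_{5} + v_{6} + v_{8} ; sig = [2:1,1,1,1]
  {1,4}:  v_{1} + v_{4} = 2·v_{2} + v_{3} + v_{5} + v_{6} ; sig = [2:1,1,1,2]
  {1,9}:  v_{1} + v_{9} = v_{2} + v_{5} + 2·v_{6} + v_{8} ; sig = [2:1,1,1,2]
  {1,7}:  v_{1} + v_{7} = 3·v_{3} + v_{8} ; sig = [2:1,3]
  {2,5,7,9}:  v_{2} + v_{5} + v_{7} + v_{9} = v_{3} ; sig = [4:1]
  {2,5,6,7}:  v_{2} + v_{5} + v_{6} + v_{7} = 2·v_{3} ; sig = [4:2]
  {2,3,5,6,8}:  v_{2} + v_{3} + v_{5} + v_{6} + v_{8} = v_{1} ; sig = [5:1]

Hence PRS(X_Σ) =
[[2:], [2:1], [2:1], [2:1], [2:1,1,1,1], [2:1,1,1,2], [2:1,1,1,2], [2:1,3], [4:1], [4:2], [5:1]]


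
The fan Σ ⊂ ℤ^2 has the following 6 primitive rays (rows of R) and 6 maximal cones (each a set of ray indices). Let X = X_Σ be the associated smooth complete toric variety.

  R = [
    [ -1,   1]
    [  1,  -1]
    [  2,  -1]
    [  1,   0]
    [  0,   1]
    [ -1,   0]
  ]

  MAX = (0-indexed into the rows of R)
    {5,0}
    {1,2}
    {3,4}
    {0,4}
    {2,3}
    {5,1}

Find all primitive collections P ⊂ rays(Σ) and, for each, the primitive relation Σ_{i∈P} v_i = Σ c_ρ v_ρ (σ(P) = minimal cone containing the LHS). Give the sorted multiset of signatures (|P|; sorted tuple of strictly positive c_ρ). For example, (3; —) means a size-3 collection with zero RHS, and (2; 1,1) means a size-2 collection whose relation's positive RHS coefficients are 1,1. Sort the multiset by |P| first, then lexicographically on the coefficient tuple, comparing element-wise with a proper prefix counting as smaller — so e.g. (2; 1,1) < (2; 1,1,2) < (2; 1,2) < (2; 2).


Minimal non-faces — 9 found among 6 rays, 6 max cones:

  • {0,1}:  v_{0} + v_{1} = 0  →  sig = (2; —)
  • {3,5}:  v_{3} + v_{5} = 0  →  sig = (2; —)
  • {0,2}:  v_{0} + v_{2} = v_{3}  →  sig = (2; 1)
  • {0,3}:  v_{0} + v_{3} = v_{4}  →  sig = (2; 1)
  • {1,3}:  v_{1} + v_{3} = v_{2}  →  sig = (2; 1)
  • {1,4}:  v_{1} + v_{4} = v_{3}  →  sig = (2; 1)
  • {2,5}:  v_{2} + v_{5} = v_{1}  →  sig = (2; 1)
  • {4,5}:  v_{4} + v_{5} = v_{0}  →  sig = (2; 1)
  • {2,4}:  v_{2} + v_{4} = 2·v_{3}  →  sig = (2; 2)

Sorted signature multiset PRS(X):
[(2; —), (2; —), (2; 1), (2; 1), (2; 1), (2; 1), (2; 1), (2; 1), (2; 2)]


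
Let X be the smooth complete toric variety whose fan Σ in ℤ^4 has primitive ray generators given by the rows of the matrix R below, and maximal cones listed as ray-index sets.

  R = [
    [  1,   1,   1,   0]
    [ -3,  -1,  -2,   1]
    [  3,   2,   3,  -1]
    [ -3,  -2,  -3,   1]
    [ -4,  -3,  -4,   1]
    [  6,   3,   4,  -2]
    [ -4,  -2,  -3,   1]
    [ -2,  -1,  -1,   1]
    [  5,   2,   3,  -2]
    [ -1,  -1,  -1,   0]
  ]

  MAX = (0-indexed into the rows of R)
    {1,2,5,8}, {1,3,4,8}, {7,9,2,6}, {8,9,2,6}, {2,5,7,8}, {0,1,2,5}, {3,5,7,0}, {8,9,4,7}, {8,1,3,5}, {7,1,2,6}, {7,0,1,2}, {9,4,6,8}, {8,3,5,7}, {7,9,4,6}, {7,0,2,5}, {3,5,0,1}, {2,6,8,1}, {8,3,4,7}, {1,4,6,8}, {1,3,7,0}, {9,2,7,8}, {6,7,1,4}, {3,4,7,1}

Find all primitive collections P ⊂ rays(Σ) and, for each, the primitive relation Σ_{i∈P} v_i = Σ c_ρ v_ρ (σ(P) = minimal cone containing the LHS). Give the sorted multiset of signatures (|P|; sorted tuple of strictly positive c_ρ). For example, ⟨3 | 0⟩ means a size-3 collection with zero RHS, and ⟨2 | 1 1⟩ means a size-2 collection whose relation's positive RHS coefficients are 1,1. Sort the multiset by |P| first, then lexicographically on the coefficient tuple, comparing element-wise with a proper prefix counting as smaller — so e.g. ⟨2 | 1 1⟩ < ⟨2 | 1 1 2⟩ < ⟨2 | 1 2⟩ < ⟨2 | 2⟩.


15 collections generate NE(X_Σ); each relation:

  • {0,9}:  v_{0} + v_{9} = 0  ⟹  sig = ⟨2 | 0⟩
  • {2,3}:  v_{2} + v_{3} = 0  ⟹  sig = ⟨2 | 0⟩
  • {0,4}:  v_{0} + v_{4} = v_{3}  ⟹  sig = ⟨2 | 1⟩
  • {0,6}:  v_{0} + v_{6} = v_{1}  ⟹  sig = ⟨2 | 1⟩
  • {0,8}:  v_{0} + v_{8} = v_{5}  ⟹  sig = ⟨2 | 1⟩
  • {1,9}:  v_{1} + v_{9} = v_{6}  ⟹  sig = ⟨2 | 1⟩
  • {2,4}:  v_{2} + v_{4} = v_{9}  ⟹  sig = ⟨2 | 1⟩
  • {3,9}:  v_{3} + v_{9} = v_{4}  ⟹  sig = ⟨2 | 1⟩
  • {5,9}:  v_{5} + v_{9} = v_{8}  ⟹  sig = ⟨2 | 1⟩
  • {3,6}:  v_{3} + v_{6} = v_{1} + v_{4}  ⟹  sig = ⟨2 | 1 1⟩
  • {4,5}:  v_{4} + v_{5} = v_{3} + v_{8}  ⟹  sig = ⟨2 | 1 1⟩
  • {5,6}:  v_{5} + v_{6} = v_{1} + v_{8}  ⟹  sig = ⟨2 | 1 1⟩
  • {1,7,8}:  v_{1} + v_{7} + v_{8} = 0  ⟹  sig = ⟨3 | 0⟩
  • {1,5,7}:  v_{1} + v_{5} + v_{7} = v_{0}  ⟹  sig = ⟨3 | 1⟩
  • {6,7,8}:  v_{6} + v_{7} + v_{8} = v_{9}  ⟹  sig = ⟨3 | 1⟩

so the primitive-relation signature multiset is
    ⟨2 | 0⟩
    ⟨2 | 0⟩
    ⟨2 | 1⟩
    ⟨2 | 1⟩
    ⟨2 | 1⟩
    ⟨2 | 1⟩
    ⟨2 | 1⟩
    ⟨2 | 1⟩
    ⟨2 | 1⟩
    ⟨2 | 1 1⟩
    ⟨2 | 1 1⟩
    ⟨2 | 1 1⟩
    ⟨3 | 0⟩
    ⟨3 | 1⟩
    ⟨3 | 1⟩


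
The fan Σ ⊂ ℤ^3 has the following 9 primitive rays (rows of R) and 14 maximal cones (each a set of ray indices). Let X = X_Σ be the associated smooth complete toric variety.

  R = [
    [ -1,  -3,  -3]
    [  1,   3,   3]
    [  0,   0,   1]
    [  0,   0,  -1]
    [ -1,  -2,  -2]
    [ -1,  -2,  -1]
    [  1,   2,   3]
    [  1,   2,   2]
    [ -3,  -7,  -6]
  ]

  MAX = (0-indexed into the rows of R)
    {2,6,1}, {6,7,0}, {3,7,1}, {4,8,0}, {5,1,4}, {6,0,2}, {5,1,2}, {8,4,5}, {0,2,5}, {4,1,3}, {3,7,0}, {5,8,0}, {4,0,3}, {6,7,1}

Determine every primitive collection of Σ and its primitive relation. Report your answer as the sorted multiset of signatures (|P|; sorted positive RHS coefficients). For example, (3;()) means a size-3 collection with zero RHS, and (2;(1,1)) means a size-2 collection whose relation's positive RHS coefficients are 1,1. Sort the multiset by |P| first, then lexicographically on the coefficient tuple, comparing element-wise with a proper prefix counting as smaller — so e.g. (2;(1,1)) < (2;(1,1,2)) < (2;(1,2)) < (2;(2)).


Primitive collections (16):

  {0,1}:  v_{0} + v_{1} = 0  ⟹  sig = (2;())
  {2,3}:  v_{2} + v_{3} = 0  ⟹  sig = (2;())
  {4,7}:  v_{4} + v_{7} = 0  ⟹  sig = (2;())
  {2,4}:  v_{2} + v_{4} = v_{5}  ⟹  sig = (2;(1))
  {2,7}:  v_{2} + v_{7} = v_{6}  ⟹  sig = (2;(1))
  {3,5}:  v_{3} + v_{5} = v_{4}  ⟹  sig = (2;(1))
  {3,6}:  v_{3} + v_{6} = v_{7}  ⟹  sig = (2;(1))
  {4,6}:  v_{4} + v_{6} = v_{2}  ⟹  sig = (2;(1))
  {5,7}:  v_{5} + v_{7} = v_{2}  ⟹  sig = (2;(1))
  {1,8}:  v_{1} + v_{8} = v_{4} + v_{5}  ⟹  sig = (2;(1,1))
  {7,8}:  v_{7} + v_{8} = v_{0} + v_{5}  ⟹  sig = (2;(1,1))
  {6,8}:  v_{6} + v_{8} = v_{0} + v_{2} + v_{5}  ⟹  sig = (2;(1,1,1))
  {2,8}:  v_{2} + v_{8} = v_{0} + 2·v_{5}  ⟹  sig = (2;(1,2))
  {3,8}:  v_{3} + v_{8} = v_{0} + 2·v_{4}  ⟹  sig = (2;(1,2))
  {5,6}:  v_{5} + v_{6} = 2·v_{2}  ⟹  sig = (2;(2))
  {0,4,5}:  v_{0} + v_{4} + v_{5} = v_{8}  ⟹  sig = (3;(1))

so the primitive-relation signature multiset is
{ (2;()) ×3,  (2;(1)) ×6,  (2;(1,1)) ×2,  (2;(1,1,1)),  (2;(1,2)) ×2,  (2;(2)),  (3;(1)) }


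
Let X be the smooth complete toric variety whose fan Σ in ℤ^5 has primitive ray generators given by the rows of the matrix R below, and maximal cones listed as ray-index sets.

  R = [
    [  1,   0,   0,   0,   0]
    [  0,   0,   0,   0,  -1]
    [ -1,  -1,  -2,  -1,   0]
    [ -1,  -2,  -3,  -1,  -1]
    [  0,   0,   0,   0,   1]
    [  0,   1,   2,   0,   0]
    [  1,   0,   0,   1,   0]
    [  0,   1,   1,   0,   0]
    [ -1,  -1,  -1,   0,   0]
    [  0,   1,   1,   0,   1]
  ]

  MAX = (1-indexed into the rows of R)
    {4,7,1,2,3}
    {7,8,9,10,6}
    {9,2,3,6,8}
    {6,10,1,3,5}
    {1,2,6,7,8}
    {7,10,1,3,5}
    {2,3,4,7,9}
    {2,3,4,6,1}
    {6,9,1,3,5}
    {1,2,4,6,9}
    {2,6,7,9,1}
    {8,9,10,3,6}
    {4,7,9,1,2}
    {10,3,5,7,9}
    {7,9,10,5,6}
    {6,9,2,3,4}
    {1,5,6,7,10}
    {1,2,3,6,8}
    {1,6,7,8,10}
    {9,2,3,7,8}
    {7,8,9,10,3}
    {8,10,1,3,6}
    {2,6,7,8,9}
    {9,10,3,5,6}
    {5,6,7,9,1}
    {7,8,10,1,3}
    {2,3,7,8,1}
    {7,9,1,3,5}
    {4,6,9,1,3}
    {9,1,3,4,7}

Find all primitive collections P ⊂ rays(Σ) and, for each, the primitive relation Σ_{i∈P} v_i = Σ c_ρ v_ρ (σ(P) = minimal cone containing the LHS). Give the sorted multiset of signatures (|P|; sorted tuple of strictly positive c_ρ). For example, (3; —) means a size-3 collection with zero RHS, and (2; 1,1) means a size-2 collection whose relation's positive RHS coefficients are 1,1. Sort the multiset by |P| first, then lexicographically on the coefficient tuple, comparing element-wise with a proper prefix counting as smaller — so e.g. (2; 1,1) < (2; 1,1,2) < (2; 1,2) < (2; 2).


The 11 primitive collections of Σ (r=10, n=5):

  P={2,5}:  v_{2} + v_{5} = 0  →  sig = (2; —)
  P={2,10}:  v_{2} + v_{10} = v_{8}  →  sig = (2; 1)
  P={4,10}:  v_{4} + v_{10} = v_{3}  →  sig = (2; 1)
  P={5,8}:  v_{5} + v_{8} = v_{10}  →  sig = (2; 1)
  P={4,8}:  v_{4} + v_{8} = v_{2} + v_{3}  →  sig = (2; 1,1)
  P={4,5}:  v_{4} + v_{5} = v_{1} + v_{3} + v_{9}  →  sig = (2; 1,1,1)
  P={1,8,9}:  v_{1} + v_{8} + v_{9} = 0  →  sig = (3; —)
  P={3,6,7}:  v_{3} + v_{6} + v_{7} = 0  →  sig = (3; —)
  P={1,9,10}:  v_{1} + v_{9} + v_{10} = v_{5}  →  sig = (3; 1)
  P={4,6,7}:  v_{4} + v_{6} + v_{7} = v_{1} + v_{2} + v_{9}  →  sig = (3; 1,1,1)
  P={1,2,3,9}:  v_{1} + v_{2} + v_{3} + v_{9} = v_{4}  →  sig = (4; 1)

Sorted signature multiset PRS(X):
    (2; —)
    (2; 1)
    (2; 1)
    (2; 1)
    (2; 1,1)
    (2; 1,1,1)
    (3; —)
    (3; —)
    (3; 1)
    (3; 1,1,1)
    (4; 1)


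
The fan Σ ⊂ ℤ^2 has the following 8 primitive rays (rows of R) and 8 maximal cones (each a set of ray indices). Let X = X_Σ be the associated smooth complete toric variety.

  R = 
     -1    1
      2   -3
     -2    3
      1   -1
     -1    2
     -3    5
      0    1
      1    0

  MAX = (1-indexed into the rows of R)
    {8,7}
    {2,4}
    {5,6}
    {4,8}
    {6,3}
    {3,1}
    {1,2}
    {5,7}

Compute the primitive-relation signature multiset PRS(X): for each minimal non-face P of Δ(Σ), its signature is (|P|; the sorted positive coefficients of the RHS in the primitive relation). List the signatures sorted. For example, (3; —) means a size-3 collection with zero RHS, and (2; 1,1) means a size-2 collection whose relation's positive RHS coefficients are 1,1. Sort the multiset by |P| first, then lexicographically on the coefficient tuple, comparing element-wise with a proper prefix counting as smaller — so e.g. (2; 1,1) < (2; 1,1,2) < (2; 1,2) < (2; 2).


20 minimal non-faces of Δ(Σ) (on 8 rays):

  • {1,4}:  v_{1} + v_{4} = 0 — sig = (2; —)
  • {2,3}:  v_{2} + v_{3} = 0 — sig = (2; —)
  • {1,5}:  v_{1} + v_{5} = v_{3} — sig = (2; 1)
  • {1,7}:  v_{1} + v_{7} = v_{5} — sig = (2; 1)
  • {1,8}:  v_{1} + v_{8} = v_{7} — sig = (2; 1)
  • {2,5}:  v_{2} + v_{5} = v_{4} — sig = (2; 1)
  • {2,6}:  v_{2} + v_{6} = v_{5} — sig = (2; 1)
  • {3,4}:  v_{3} + v_{4} = v_{5} — sig = (2; 1)
  • {3,5}:  v_{3} + v_{5} = v_{6} — sig = (2; 1)
  • {4,5}:  v_{4} + v_{5} = v_{7} — sig = (2; 1)
  • {4,7}:  v_{4} + v_{7} = v_{8} — sig = (2; 1)
  • {3,8}:  v_{3} + v_{8} = v_{5} + v_{7} — sig = (2; 1,1)
  • {6,8}:  v_{6} + v_{8} = 2·v_{5} + v_{7} — sig = (2; 1,2)
  • {1,6}:  v_{1} + v_{6} = 2·v_{3} — sig = (2; 2)
  • {2,7}:  v_{2} + v_{7} = 2·v_{4} — sig = (2; 2)
  • {3,7}:  v_{3} + v_{7} = 2·v_{5} — sig = (2; 2)
  • {4,6}:  v_{4} + v_{6} = 2·v_{5} — sig = (2; 2)
  • {5,8}:  v_{5} + v_{8} = 2·v_{7} — sig = (2; 2)
  • {2,8}:  v_{2} + v_{8} = 3·v_{4} — sig = (2; 3)
  • {6,7}:  v_{6} + v_{7} = 3·v_{5} — sig = (2; 3)

Hence PRS(X_Σ) =
    (2; —)
    (2; —)
    (2; 1)
    (2; 1)
    (2; 1)
    (2; 1)
    (2; 1)
    (2; 1)
    (2; 1)
    (2; 1)
    (2; 1)
    (2; 1,1)
    (2; 1,2)
    (2; 2)
    (2; 2)
    (2; 2)
    (2; 2)
    (2; 2)
    (2; 3)
    (2; 3)


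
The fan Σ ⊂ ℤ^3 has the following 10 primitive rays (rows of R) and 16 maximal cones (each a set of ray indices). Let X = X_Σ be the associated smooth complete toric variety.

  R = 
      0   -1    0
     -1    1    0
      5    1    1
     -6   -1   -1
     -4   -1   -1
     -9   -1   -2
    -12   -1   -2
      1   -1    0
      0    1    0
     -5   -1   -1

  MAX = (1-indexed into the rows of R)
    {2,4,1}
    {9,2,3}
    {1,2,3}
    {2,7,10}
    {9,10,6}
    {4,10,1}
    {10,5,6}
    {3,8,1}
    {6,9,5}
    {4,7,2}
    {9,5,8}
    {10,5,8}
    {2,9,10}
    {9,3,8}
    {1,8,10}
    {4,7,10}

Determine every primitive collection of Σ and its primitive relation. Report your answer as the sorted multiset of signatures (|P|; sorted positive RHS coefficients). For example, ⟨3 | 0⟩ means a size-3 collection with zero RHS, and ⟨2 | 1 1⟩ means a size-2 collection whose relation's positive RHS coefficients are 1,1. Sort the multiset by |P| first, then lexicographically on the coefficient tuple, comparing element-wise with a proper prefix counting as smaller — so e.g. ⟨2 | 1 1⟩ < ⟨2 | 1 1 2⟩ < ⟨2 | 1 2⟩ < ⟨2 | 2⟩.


The 25 primitive collections of Σ (r=10, n=3):

  {1,9}:  v_{1} + v_{9} = 0  so sig = ⟨2 | 0⟩
  {2,8}:  v_{2} + v_{8} = 0  so sig = ⟨2 | 0⟩
  {3,10}:  v_{3} + v_{10} = 0  so sig = ⟨2 | 0⟩
  {1,5}:  v_{1} + v_{5} = v_{8} + v_{10}  so sig = ⟨2 | 1 1⟩
  {1,6}:  v_{1} + v_{6} = v_{5} + v_{10}  so sig = ⟨2 | 1 1⟩
  {2,5}:  v_{2} + v_{5} = v_{9} + v_{10}  so sig = ⟨2 | 1 1⟩
  {3,4}:  v_{3} + v_{4} = v_{1} + v_{2}  so sig = ⟨2 | 1 1⟩
  {3,5}:  v_{3} + v_{5} = v_{8} + v_{9}  so sig = ⟨2 | 1 1⟩
  {3,6}:  v_{3} + v_{6} = v_{5} + v_{9}  so sig = ⟨2 | 1 1⟩
  {3,7}:  v_{3} + v_{7} = v_{2} + v_{4}  so sig = ⟨2 | 1 1⟩
  {4,8}:  v_{4} + v_{8} = v_{1} + v_{10}  so sig = ⟨2 | 1 1⟩
  {4,9}:  v_{4} + v_{9} = v_{2} + v_{10}  so sig = ⟨2 | 1 1⟩
  {7,8}:  v_{7} + v_{8} = v_{4} + v_{10}  so sig = ⟨2 | 1 1⟩
  {6,7}:  v_{6} + v_{7} = v_{2} + v_{9} + 4·v_{10}  so sig = ⟨2 | 1 1 4⟩
  {4,6}:  v_{4} + v_{6} = v_{9} + 3·v_{10}  so sig = ⟨2 | 1 3⟩
  {5,7}:  v_{5} + v_{7} = v_{2} + 3·v_{10}  so sig = ⟨2 | 1 3⟩
  {1,7}:  v_{1} + v_{7} = 2·v_{4}  so sig = ⟨2 | 2⟩
  {4,5}:  v_{4} + v_{5} = 2·v_{10}  so sig = ⟨2 | 2⟩
  {6,8}:  v_{6} + v_{8} = 2·v_{5}  so sig = ⟨2 | 2⟩
  {2,6}:  v_{2} + v_{6} = 2·v_{9} + 2·v_{10}  so sig = ⟨2 | 2 2⟩
  {7,9}:  v_{7} + v_{9} = 2·v_{2} + 2·v_{10}  so sig = ⟨2 | 2 2⟩
  {1,2,10}:  v_{1} + v_{2} + v_{10} = v_{4}  so sig = ⟨3 | 1⟩
  {2,4,10}:  v_{2} + v_{4} + v_{10} = v_{7}  so sig = ⟨3 | 1⟩
  {5,9,10}:  v_{5} + v_{9} + v_{10} = v_{6}  so sig = ⟨3 | 1⟩
  {8,9,10}:  v_{8} + v_{9} + v_{10} = v_{5}  so sig = ⟨3 | 1⟩

Hence PRS(X_Σ) =
[⟨2 | 0⟩, ⟨2 | 0⟩, ⟨2 | 0⟩, ⟨2 | 1 1⟩, ⟨2 | 1 1⟩, ⟨2 | 1 1⟩, ⟨2 | 1 1⟩, ⟨2 | 1 1⟩, ⟨2 | 1 1⟩, ⟨2 | 1 1⟩, ⟨2 | 1 1⟩, ⟨2 | 1 1⟩, ⟨2 | 1 1⟩, ⟨2 | 1 1 4⟩, ⟨2 | 1 3⟩, ⟨2 | 1 3⟩, ⟨2 | 2⟩, ⟨2 | 2⟩, ⟨2 | 2⟩, ⟨2 | 2 2⟩, ⟨2 | 2 2⟩, ⟨3 | 1⟩, ⟨3 | 1⟩, ⟨3 | 1⟩, ⟨3 | 1⟩]


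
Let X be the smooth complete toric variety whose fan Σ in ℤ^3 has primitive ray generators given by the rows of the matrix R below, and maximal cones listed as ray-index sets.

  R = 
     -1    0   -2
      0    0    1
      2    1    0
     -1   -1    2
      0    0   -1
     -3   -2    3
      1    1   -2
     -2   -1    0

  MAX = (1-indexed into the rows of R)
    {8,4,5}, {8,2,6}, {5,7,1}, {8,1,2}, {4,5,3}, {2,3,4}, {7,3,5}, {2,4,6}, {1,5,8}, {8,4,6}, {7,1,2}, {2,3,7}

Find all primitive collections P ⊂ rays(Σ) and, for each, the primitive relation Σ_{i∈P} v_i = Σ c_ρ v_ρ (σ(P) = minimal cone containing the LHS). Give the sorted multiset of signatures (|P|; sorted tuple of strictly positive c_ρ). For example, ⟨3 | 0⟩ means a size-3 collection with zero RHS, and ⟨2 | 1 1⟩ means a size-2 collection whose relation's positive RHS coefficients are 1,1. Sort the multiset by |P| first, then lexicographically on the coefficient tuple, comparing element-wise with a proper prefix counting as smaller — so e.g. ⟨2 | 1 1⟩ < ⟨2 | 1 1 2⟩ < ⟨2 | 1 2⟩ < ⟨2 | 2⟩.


Σ has 11 primitive collections:

  P={2,5}:  v_{2} + v_{5} = 0  ⟹  sig = ⟨2 | 0⟩
  P={3,8}:  v_{3} + v_{8} = 0  ⟹  sig = ⟨2 | 0⟩
  P={4,7}:  v_{4} + v_{7} = 0  ⟹  sig = ⟨2 | 0⟩
  P={1,3}:  v_{1} + v_{3} = v_{7}  ⟹  sig = ⟨2 | 1⟩
  P={1,4}:  v_{1} + v_{4} = v_{8}  ⟹  sig = ⟨2 | 1⟩
  P={7,8}:  v_{7} + v_{8} = v_{1}  ⟹  sig = ⟨2 | 1⟩
  P={3,6}:  v_{3} + v_{6} = v_{2} + v_{4}  ⟹  sig = ⟨2 | 1 1⟩
  P={5,6}:  v_{5} + v_{6} = v_{4} + v_{8}  ⟹  sig = ⟨2 | 1 1⟩
  P={6,7}:  v_{6} + v_{7} = v_{2} + v_{8}  ⟹  sig = ⟨2 | 1 1⟩
  P={1,6}:  v_{1} + v_{6} = v_{2} + 2·v_{8}  ⟹  sig = ⟨2 | 1 2⟩
  P={2,4,8}:  v_{2} + v_{4} + v_{8} = v_{6}  ⟹  sig = ⟨3 | 1⟩

Hence PRS(X_Σ) =
    |P|=2: 10 collections, coeffs (), (), (), (1), (1), (1), (1,1), (1,1), (1,1), (1,2)
    |P|=3: 1 collection, coeffs (1)


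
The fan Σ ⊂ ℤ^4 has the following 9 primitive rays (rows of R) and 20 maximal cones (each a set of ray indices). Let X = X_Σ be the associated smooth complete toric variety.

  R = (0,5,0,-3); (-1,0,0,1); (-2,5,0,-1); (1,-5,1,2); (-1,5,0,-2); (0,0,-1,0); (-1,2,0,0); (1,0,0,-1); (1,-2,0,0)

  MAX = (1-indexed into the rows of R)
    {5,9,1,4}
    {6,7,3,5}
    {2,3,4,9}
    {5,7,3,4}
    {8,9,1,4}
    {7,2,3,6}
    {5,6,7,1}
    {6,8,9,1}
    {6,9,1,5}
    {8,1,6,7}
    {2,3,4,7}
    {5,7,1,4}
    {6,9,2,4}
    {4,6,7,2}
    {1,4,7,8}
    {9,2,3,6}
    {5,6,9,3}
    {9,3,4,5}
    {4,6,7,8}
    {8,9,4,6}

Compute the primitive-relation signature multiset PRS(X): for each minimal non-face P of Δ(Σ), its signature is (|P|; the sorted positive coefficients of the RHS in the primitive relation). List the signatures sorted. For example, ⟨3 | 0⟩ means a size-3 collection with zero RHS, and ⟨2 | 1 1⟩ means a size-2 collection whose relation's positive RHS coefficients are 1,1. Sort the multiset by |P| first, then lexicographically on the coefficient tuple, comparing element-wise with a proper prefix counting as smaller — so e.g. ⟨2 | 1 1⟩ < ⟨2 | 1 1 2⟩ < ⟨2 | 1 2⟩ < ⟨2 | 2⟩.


10 minimal non-faces of Δ(Σ) (on 9 rays):

  {2,8}:  v_{2} + v_{8} = 0  ⟹  sig = ⟨2 | 0⟩
  {7,9}:  v_{7} + v_{9} = 0  ⟹  sig = ⟨2 | 0⟩
  {1,2}:  v_{1} + v_{2} = v_{5}  ⟹  sig = ⟨2 | 1⟩
  {2,5}:  v_{2} + v_{5} = v_{3}  ⟹  sig = ⟨2 | 1⟩
  {3,8}:  v_{3} + v_{8} = v_{5}  ⟹  sig = ⟨2 | 1⟩
  {5,8}:  v_{5} + v_{8} = v_{1}  ⟹  sig = ⟨2 | 1⟩
  {1,3}:  v_{1} + v_{3} = 2·v_{5}  ⟹  sig = ⟨2 | 2⟩
  {4,5,6}:  v_{4} + v_{5} + v_{6} = 0  ⟹  sig = ⟨3 | 0⟩
  {1,4,6}:  v_{1} + v_{4} + v_{6} = v_{8}  ⟹  sig = ⟨3 | 1⟩
  {3,4,6}:  v_{3} + v_{4} + v_{6} = v_{2}  ⟹  sig = ⟨3 | 1⟩

so the primitive-relation signature multiset is
    ⟨2 | 0⟩
    ⟨2 | 0⟩
    ⟨2 | 1⟩
    ⟨2 | 1⟩
    ⟨2 | 1⟩
    ⟨2 | 1⟩
    ⟨2 | 2⟩
    ⟨3 | 0⟩
    ⟨3 | 1⟩
    ⟨3 | 1⟩


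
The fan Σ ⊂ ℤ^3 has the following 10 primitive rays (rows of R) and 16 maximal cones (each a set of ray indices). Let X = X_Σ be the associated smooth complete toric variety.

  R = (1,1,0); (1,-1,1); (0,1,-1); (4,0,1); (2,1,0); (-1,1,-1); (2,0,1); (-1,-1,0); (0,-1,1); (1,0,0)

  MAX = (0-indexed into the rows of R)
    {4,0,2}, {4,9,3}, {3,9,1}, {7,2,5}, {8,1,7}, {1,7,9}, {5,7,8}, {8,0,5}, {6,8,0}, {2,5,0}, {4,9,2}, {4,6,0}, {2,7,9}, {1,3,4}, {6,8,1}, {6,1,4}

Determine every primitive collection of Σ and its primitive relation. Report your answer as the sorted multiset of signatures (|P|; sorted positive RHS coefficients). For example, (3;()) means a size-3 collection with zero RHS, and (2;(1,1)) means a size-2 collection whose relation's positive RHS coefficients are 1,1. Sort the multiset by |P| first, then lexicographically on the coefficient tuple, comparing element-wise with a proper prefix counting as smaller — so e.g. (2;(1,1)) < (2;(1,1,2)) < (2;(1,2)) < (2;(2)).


Primitive collections (22):

  • {0,7}:  v_{0} + v_{7} = 0 — sig = (2;())
  • {1,5}:  v_{1} + v_{5} = 0 — sig = (2;())
  • {2,8}:  v_{2} + v_{8} = 0 — sig = (2;())
  • {0,1}:  v_{0} + v_{1} = v_{6} — sig = (2;(1))
  • {0,9}:  v_{0} + v_{9} = v_{4} — sig = (2;(1))
  • {1,2}:  v_{1} + v_{2} = v_{9} — sig = (2;(1))
  • {2,6}:  v_{2} + v_{6} = v_{4} — sig = (2;(1))
  • {4,7}:  v_{4} + v_{7} = v_{9} — sig = (2;(1))
  • {4,8}:  v_{4} + v_{8} = v_{6} — sig = (2;(1))
  • {5,6}:  v_{5} + v_{6} = v_{0} — sig = (2;(1))
  • {5,9}:  v_{5} + v_{9} = v_{2} — sig = (2;(1))
  • {6,7}:  v_{6} + v_{7} = v_{1} — sig = (2;(1))
  • {8,9}:  v_{8} + v_{9} = v_{1} — sig = (2;(1))
  • {3,5}:  v_{3} + v_{5} = v_{4} + v_{9} — sig = (2;(1,1))
  • {4,5}:  v_{4} + v_{5} = v_{0} + v_{2} — sig = (2;(1,1))
  • {6,9}:  v_{6} + v_{9} = v_{1} + v_{4} — sig = (2;(1,1))
  • {0,3}:  v_{0} + v_{3} = v_{1} + 2·v_{4} — sig = (2;(1,2))
  • {2,3}:  v_{2} + v_{3} = v_{4} + 2·v_{9} — sig = (2;(1,2))
  • {3,7}:  v_{3} + v_{7} = v_{1} + 2·v_{9} — sig = (2;(1,2))
  • {3,8}:  v_{3} + v_{8} = 2·v_{1} + v_{4} — sig = (2;(1,2))
  • {3,6}:  v_{3} + v_{6} = 2·v_{1} + 2·v_{4} — sig = (2;(2,2))
  • {1,4,9}:  v_{1} + v_{4} + v_{9} = v_{3} — sig = (3;(1))

so the primitive-relation signature multiset is
    (2;())
    (2;())
    (2;())
    (2;(1))
    (2;(1))
    (2;(1))
    (2;(1))
    (2;(1))
    (2;(1))
    (2;(1))
    (2;(1))
    (2;(1))
    (2;(1))
    (2;(1,1))
    (2;(1,1))
    (2;(1,1))
    (2;(1,2))
    (2;(1,2))
    (2;(1,2))
    (2;(1,2))
    (2;(2,2))
    (3;(1))


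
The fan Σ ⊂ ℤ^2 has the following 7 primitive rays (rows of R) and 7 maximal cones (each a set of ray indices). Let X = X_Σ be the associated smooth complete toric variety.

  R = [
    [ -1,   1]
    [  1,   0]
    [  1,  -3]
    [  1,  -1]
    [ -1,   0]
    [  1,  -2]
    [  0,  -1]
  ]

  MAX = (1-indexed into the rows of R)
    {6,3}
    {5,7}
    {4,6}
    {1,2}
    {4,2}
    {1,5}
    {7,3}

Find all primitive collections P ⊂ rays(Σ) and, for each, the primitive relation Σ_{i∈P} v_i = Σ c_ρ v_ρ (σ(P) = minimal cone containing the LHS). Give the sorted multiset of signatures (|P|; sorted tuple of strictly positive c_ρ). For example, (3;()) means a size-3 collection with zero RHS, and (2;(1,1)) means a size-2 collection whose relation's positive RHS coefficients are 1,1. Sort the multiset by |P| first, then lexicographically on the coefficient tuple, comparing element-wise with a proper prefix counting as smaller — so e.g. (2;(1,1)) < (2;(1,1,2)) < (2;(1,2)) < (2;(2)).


Σ has 14 primitive collections:

  P={1,4}:  v_{1} + v_{4} = 0 — sig = (2;())
  P={2,5}:  v_{2} + v_{5} = 0 — sig = (2;())
  P={1,6}:  v_{1} + v_{6} = v_{7} — sig = (2;(1))
  P={1,7}:  v_{1} + v_{7} = v_{5} — sig = (2;(1))
  P={2,7}:  v_{2} + v_{7} = v_{4} — sig = (2;(1))
  P={4,5}:  v_{4} + v_{5} = v_{7} — sig = (2;(1))
  P={4,7}:  v_{4} + v_{7} = v_{6} — sig = (2;(1))
  P={6,7}:  v_{6} + v_{7} = v_{3} — sig = (2;(1))
  P={2,3}:  v_{2} + v_{3} = v_{4} + v_{6} — sig = (2;(1,1))
  P={1,3}:  v_{1} + v_{3} = 2·v_{7} — sig = (2;(2))
  P={2,6}:  v_{2} + v_{6} = 2·v_{4} — sig = (2;(2))
  P={3,4}:  v_{3} + v_{4} = 2·v_{6} — sig = (2;(2))
  P={5,6}:  v_{5} + v_{6} = 2·v_{7} — sig = (2;(2))
  P={3,5}:  v_{3} + v_{5} = 3·v_{7} — sig = (2;(3))

so the primitive-relation signature multiset is
    (2;())
    (2;())
    (2;(1))
    (2;(1))
    (2;(1))
    (2;(1))
    (2;(1))
    (2;(1))
    (2;(1,1))
    (2;(2))
    (2;(2))
    (2;(2))
    (2;(2))
    (2;(3))


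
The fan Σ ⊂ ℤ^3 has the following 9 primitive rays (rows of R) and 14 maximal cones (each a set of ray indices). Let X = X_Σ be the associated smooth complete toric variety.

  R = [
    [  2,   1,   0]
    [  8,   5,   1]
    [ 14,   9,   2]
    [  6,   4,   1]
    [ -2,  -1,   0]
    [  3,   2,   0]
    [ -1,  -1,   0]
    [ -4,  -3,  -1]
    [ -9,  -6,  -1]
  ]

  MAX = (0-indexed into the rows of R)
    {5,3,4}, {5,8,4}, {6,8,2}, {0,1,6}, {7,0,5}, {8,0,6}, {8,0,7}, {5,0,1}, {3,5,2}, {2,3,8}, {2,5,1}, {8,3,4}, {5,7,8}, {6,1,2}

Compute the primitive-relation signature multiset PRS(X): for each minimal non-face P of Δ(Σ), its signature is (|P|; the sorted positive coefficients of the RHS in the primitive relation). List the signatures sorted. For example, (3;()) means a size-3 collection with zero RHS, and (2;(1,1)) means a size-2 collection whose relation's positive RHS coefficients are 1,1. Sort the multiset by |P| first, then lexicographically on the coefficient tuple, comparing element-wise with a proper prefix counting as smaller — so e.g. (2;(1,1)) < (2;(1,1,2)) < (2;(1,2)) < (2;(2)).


Minimal non-faces — 18 found among 9 rays, 14 max cones:

  • {0,4}:  v_{0} + v_{4} = 0  so sig = (2;())
  • {0,3}:  v_{0} + v_{3} = v_{1}  so sig = (2;(1))
  • {1,3}:  v_{1} + v_{3} = v_{2}  so sig = (2;(1))
  • {1,4}:  v_{1} + v_{4} = v_{3}  so sig = (2;(1))
  • {1,8}:  v_{1} + v_{8} = v_{6}  so sig = (2;(1))
  • {3,7}:  v_{3} + v_{7} = v_{0}  so sig = (2;(1))
  • {5,6}:  v_{5} + v_{6} = v_{0}  so sig = (2;(1))
  • {2,7}:  v_{2} + v_{7} = v_{0} + v_{1}  so sig = (2;(1,1))
  • {3,6}:  v_{3} + v_{6} = v_{2} + v_{8}  so sig = (2;(1,1))
  • {4,6}:  v_{4} + v_{6} = v_{3} + v_{8}  so sig = (2;(1,1))
  • {4,7}:  v_{4} + v_{7} = v_{5} + v_{8}  so sig = (2;(1,1))
  • {6,7}:  v_{6} + v_{7} = 2·v_{0} + v_{8}  so sig = (2;(1,2))
  • {0,2}:  v_{0} + v_{2} = 2·v_{1}  so sig = (2;(2))
  • {1,7}:  v_{1} + v_{7} = 2·v_{0}  so sig = (2;(2))
  • {2,4}:  v_{2} + v_{4} = 2·v_{3}  so sig = (2;(2))
  • {3,5,8}:  v_{3} + v_{5} + v_{8} = 0  so sig = (3;())
  • {0,5,8}:  v_{0} + v_{5} + v_{8} = v_{7}  so sig = (3;(1))
  • {2,5,8}:  v_{2} + v_{5} + v_{8} = v_{1}  so sig = (3;(1))

so the primitive-relation signature multiset is
    |P|=2: 15 collections, coeffs (), (1), (1), (1), (1), (1), (1), (1,1), (1,1), (1,1), (1,1), (1,2), (2), (2), (2)
    |P|=3: 3 collections, coeffs (), (1), (1)


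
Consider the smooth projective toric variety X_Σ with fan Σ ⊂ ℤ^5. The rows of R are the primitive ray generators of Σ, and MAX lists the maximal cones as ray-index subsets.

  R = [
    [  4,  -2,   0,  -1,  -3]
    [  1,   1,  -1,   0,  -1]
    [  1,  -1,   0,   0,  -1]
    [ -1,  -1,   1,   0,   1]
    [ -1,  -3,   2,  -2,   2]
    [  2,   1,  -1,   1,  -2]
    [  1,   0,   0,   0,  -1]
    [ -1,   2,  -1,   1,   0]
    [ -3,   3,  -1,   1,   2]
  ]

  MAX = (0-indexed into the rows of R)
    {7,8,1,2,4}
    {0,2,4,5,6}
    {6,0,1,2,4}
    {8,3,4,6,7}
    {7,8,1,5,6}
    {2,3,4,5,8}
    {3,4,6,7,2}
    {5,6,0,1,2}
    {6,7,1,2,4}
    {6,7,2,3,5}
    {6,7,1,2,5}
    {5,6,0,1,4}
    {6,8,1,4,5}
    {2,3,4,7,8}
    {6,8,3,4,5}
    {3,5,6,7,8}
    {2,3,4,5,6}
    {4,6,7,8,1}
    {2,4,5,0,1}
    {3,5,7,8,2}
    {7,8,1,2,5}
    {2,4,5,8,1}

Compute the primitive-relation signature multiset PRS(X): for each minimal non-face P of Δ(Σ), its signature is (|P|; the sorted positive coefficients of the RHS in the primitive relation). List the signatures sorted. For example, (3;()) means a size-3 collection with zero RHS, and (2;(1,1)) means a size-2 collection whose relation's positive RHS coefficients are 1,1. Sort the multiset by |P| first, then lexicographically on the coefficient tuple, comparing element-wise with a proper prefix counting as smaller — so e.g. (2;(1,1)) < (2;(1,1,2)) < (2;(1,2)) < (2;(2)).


|primitive collections| = 7. Relations:

  • {1,3}:  v_{1} + v_{3} = 0  →  sig = (2;())
  • {0,8}:  v_{0} + v_{8} = v_{1}  →  sig = (2;(1))
  • {0,7}:  v_{0} + v_{7} = v_{1} + v_{2} + v_{6}  →  sig = (2;(1,1,1))
  • {0,3}:  v_{0} + v_{3} = v_{2} + v_{4} + v_{5} + v_{6}  →  sig = (2;(1,1,1,1))
  • {4,5,7}:  v_{4} + v_{5} + v_{7} = 0  →  sig = (3;())
  • {2,6,8}:  v_{2} + v_{6} + v_{8} = v_{7}  →  sig = (3;(1))
  • {1,2,4,5,6}:  v_{1} + v_{2} + v_{4} + v_{5} + v_{6} = v_{0}  →  sig = (5;(1))

Signatures (|P|; sorted positive RHS coefficients), sorted:
    |P|=2: 4 collections, coeffs (), (1), (1,1,1), (1,1,1,1)
    |P|=3: 2 collections, coeffs (), (1)
    |P|=5: 1 collection, coeffs (1)


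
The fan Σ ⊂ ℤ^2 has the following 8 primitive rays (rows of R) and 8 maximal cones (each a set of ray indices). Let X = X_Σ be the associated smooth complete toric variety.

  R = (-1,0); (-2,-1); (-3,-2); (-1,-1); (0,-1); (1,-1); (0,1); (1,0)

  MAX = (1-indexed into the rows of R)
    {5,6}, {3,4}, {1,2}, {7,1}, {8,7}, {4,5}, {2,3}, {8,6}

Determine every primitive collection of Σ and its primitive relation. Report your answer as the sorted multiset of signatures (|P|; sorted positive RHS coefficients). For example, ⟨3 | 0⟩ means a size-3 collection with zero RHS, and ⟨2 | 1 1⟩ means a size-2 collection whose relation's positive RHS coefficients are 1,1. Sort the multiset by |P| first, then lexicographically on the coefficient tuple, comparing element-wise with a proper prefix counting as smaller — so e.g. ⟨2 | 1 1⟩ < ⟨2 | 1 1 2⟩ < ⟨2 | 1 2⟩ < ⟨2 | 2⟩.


20 collections generate NE(X_Σ); each relation:

  P = {1,8}:  v_{1} + v_{8} = 0 — sig = ⟨2 | 0⟩
  P = {5,7}:  v_{5} + v_{7} = 0 — sig = ⟨2 | 0⟩
  P = {1,4}:  v_{1} + v_{4} = v_{2} — sig = ⟨2 | 1⟩
  P = {1,5}:  v_{1} + v_{5} = v_{4} — sig = ⟨2 | 1⟩
  P = {1,6}:  v_{1} + v_{6} = v_{5} — sig = ⟨2 | 1⟩
  P = {2,4}:  v_{2} + v_{4} = v_{3} — sig = ⟨2 | 1⟩
  P = {2,8}:  v_{2} + v_{8} = v_{4} — sig = ⟨2 | 1⟩
  P = {4,7}:  v_{4} + v_{7} = v_{1} — sig = ⟨2 | 1⟩
  P = {4,8}:  v_{4} + v_{8} = v_{5} — sig = ⟨2 | 1⟩
  P = {5,8}:  v_{5} + v_{8} = v_{6} — sig = ⟨2 | 1⟩
  P = {6,7}:  v_{6} + v_{7} = v_{8} — sig = ⟨2 | 1⟩
  P = {2,6}:  v_{2} + v_{6} = v_{4} + v_{5} — sig = ⟨2 | 1 1⟩
  P = {3,7}:  v_{3} + v_{7} = v_{1} + v_{2} — sig = ⟨2 | 1 1⟩
  P = {3,6}:  v_{3} + v_{6} = 2·v_{4} + v_{5} — sig = ⟨2 | 1 2⟩
  P = {1,3}:  v_{1} + v_{3} = 2·v_{2} — sig = ⟨2 | 2⟩
  P = {2,5}:  v_{2} + v_{5} = 2·v_{4} — sig = ⟨2 | 2⟩
  P = {2,7}:  v_{2} + v_{7} = 2·v_{1} — sig = ⟨2 | 2⟩
  P = {3,8}:  v_{3} + v_{8} = 2·v_{4} — sig = ⟨2 | 2⟩
  P = {4,6}:  v_{4} + v_{6} = 2·v_{5} — sig = ⟨2 | 2⟩
  P = {3,5}:  v_{3} + v_{5} = 3·v_{4} — sig = ⟨2 | 3⟩

Hence PRS(X_Σ) =
[⟨2 | 0⟩, ⟨2 | 0⟩, ⟨2 | 1⟩, ⟨2 | 1⟩, ⟨2 | 1⟩, ⟨2 | 1⟩, ⟨2 | 1⟩, ⟨2 | 1⟩, ⟨2 | 1⟩, ⟨2 | 1⟩, ⟨2 | 1⟩, ⟨2 | 1 1⟩, ⟨2 | 1 1⟩, ⟨2 | 1 2⟩, ⟨2 | 2⟩, ⟨2 | 2⟩, ⟨2 | 2⟩, ⟨2 | 2⟩, ⟨2 | 2⟩, ⟨2 | 3⟩]
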